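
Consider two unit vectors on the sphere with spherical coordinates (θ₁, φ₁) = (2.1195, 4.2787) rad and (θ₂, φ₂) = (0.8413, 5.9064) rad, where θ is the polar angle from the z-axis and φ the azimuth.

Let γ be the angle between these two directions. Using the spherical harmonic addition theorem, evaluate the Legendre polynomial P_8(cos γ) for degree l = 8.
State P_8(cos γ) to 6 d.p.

Summing Y*_{l m}(θ₁,φ₁)·Y_{l m}(θ₂,φ₂) over m ∈ [−8, 8]; prefactor 4π/(2·8+1) = 0.739198:
  [-8]  conj(Y_{8,-8})(Ω₁) = -0.13703 + 0.04662j ; Y_{8,-8}(Ω₂) = -0.04878 + 0.00624j ; Δ = 0.00639 - 0.00313j
  [-7]  conj(Y_{8,-7})(Ω₁) = -0.03736 + 0.35195j ; Y_{8,-7}(Ω₂) = -0.15400 + 0.08495j ; Δ = -0.02414 - 0.05737j
  [-6]  conj(Y_{8,-6})(Ω₁) = 0.38380 + 0.22978j ; Y_{8,-6}(Ω₂) = -0.23293 + 0.28228j ; Δ = -0.15426 + 0.05482j
  [-5]  conj(Y_{8,-5})(Ω₁) = 0.17131 - 0.11661j ; Y_{8,-5}(Ω₂) = -0.14083 + 0.43496j ; Δ = 0.02659 + 0.09094j
  [-4]  conj(Y_{8,-4})(Ω₁) = 0.03694 + 0.22330j ; Y_{8,-4}(Ω₂) = 0.01513 + 0.23742j ; Δ = -0.05246 + 0.01215j
  [-3]  conj(Y_{8,-3})(Ω₁) = 0.32369 + 0.08949j ; Y_{8,-3}(Ω₂) = -0.08781 - 0.18630j ; Δ = -0.01175 - 0.06816j
  [-2]  conj(Y_{8,-2})(Ω₁) = -0.04152 + 0.04895j ; Y_{8,-2}(Ω₂) = -0.26459 - 0.24826j ; Δ = 0.02314 - 0.00264j
  [-1]  conj(Y_{8,-1})(Ω₁) = 0.14491 + 0.31293j ; Y_{8,-1}(Ω₂) = 0.04176 + 0.01652j ; Δ = 0.00088 + 0.01546j
  [+0]  conj(Y_{8,0})(Ω₁) = -0.01360 + 0.00000j ; Y_{8,0}(Ω₂) = 0.36721 + 0.00000j ; Δ = -0.00499 + 0.00000j
  [+1]  conj(Y_{8,1})(Ω₁) = -0.14491 + 0.31293j ; Y_{8,1}(Ω₂) = -0.04176 + 0.01652j ; Δ = 0.00088 - 0.01546j
  [+2]  conj(Y_{8,2})(Ω₁) = -0.04152 - 0.04895j ; Y_{8,2}(Ω₂) = -0.26459 + 0.24826j ; Δ = 0.02314 + 0.00264j
  [+3]  conj(Y_{8,3})(Ω₁) = -0.32369 + 0.08949j ; Y_{8,3}(Ω₂) = 0.08781 - 0.18630j ; Δ = -0.01175 + 0.06816j
  [+4]  conj(Y_{8,4})(Ω₁) = 0.03694 - 0.22330j ; Y_{8,4}(Ω₂) = 0.01513 - 0.23742j ; Δ = -0.05246 - 0.01215j
  [+5]  conj(Y_{8,5})(Ω₁) = -0.17131 - 0.11661j ; Y_{8,5}(Ω₂) = 0.14083 + 0.43496j ; Δ = 0.02659 - 0.09094j
  [+6]  conj(Y_{8,6})(Ω₁) = 0.38380 - 0.22978j ; Y_{8,6}(Ω₂) = -0.23293 - 0.28228j ; Δ = -0.15426 - 0.05482j
  [+7]  conj(Y_{8,7})(Ω₁) = 0.03736 + 0.35195j ; Y_{8,7}(Ω₂) = 0.15400 + 0.08495j ; Δ = -0.02414 + 0.05737j
  [+8]  conj(Y_{8,8})(Ω₁) = -0.13703 - 0.04662j ; Y_{8,8}(Ω₂) = -0.04878 - 0.00624j ; Δ = 0.00639 + 0.00313j
Σ over m = -0.37621 - 0.00000j; ×(4π/17) → -0.27810 - 0.00000j. Real part: -0.278096

-0.278096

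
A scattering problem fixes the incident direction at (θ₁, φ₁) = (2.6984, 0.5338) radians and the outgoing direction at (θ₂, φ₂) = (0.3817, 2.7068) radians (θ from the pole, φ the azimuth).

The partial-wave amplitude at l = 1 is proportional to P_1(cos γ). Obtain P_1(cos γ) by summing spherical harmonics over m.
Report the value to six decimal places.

-0.928857

Summing Y*_{l m}(θ₁,φ₁)·Y_{l m}(θ₂,φ₂) over m ∈ [−1, 1]; prefactor 4π/(2·1+1) = 4.188790:
  m=-1: Y*=+0.127545+0.075383i  Y=-0.116722-0.054210i  product -0.010801-0.015713i
  m=+0: Y*=-0.441397-0.000000i  Y=+0.453439+0.000000i  product -0.200147-0.000000i
  m=+1: Y*=-0.127545+0.075383i  Y=+0.116722-0.054210i  product -0.010801+0.015713i
Σ over m = -0.221748+0.000000i; ×(4π/3) → -0.928857+0.000000i. Real part: -0.928857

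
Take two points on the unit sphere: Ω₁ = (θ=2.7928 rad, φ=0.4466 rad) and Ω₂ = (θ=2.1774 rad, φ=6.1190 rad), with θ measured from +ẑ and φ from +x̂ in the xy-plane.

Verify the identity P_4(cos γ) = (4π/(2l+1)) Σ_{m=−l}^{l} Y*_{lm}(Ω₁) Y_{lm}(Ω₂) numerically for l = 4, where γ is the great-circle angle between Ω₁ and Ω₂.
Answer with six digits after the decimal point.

Term-by-term m-sum for l=4 (normalisation 4π/9 = 1.396263):
  [-4]  conj(Y_{4,-4})(Ω₁) = -0.001292+0.005898i ; Y_{4,-4}(Ω₂) = +0.159691+0.123105i ; Δ = -0.000932+0.000783i
  [-3]  conj(Y_{4,-3})(Ω₁) = -0.010751-0.045709i ; Y_{4,-3}(Ω₂) = -0.348681-0.187129i ; Δ = -0.004805+0.017950i
  [-2]  conj(Y_{4,-2})(Ω₁) = +0.126946+0.157758i ; Y_{4,-2}(Ω₂) = +0.272507+0.092845i ; Δ = +0.019947+0.054776i
  [-1]  conj(Y_{4,-1})(Ω₁) = -0.436131-0.208849i ; Y_{4,-1}(Ω₂) = +0.158498+0.026259i ; Δ = -0.063642-0.044555i
  [+0]  conj(Y_{4,0})(Ω₁) = +0.402557-0.000000i ; Y_{4,0}(Ω₂) = -0.322970+0.000000i ; Δ = -0.130014+0.000000i
  [+1]  conj(Y_{4,1})(Ω₁) = +0.436131-0.208849i ; Y_{4,1}(Ω₂) = -0.158498+0.026259i ; Δ = -0.063642+0.044555i
  [+2]  conj(Y_{4,2})(Ω₁) = +0.126946-0.157758i ; Y_{4,2}(Ω₂) = +0.272507-0.092845i ; Δ = +0.019947-0.054776i
  [+3]  conj(Y_{4,3})(Ω₁) = +0.010751-0.045709i ; Y_{4,3}(Ω₂) = +0.348681-0.187129i ; Δ = -0.004805-0.017950i
  [+4]  conj(Y_{4,4})(Ω₁) = -0.001292-0.005898i ; Y_{4,4}(Ω₂) = +0.159691-0.123105i ; Δ = -0.000932-0.000783i
Total Σ_m = -0.228878+0.000000i. Multiply by 1.396263: -0.319574+0.000000i. P_4(cos γ) = -0.319574

-0.319574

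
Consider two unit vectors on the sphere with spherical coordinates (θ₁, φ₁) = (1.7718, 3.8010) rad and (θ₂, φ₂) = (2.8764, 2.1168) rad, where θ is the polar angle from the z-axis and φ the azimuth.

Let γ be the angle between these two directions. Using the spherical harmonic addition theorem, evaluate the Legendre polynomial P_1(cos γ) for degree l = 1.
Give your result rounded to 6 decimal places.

0.163612

Expand P_1 via completeness: Σ_{m} conj(Y_{1,m}) at Ω₁ times Y_{1,m} at Ω₂ —
  m=-1: Y*=-0.267566-0.207405i  Y=-0.047022-0.077387i  product -0.003469+0.030459i
  m=+0: Y*=-0.097551-0.000000i  Y=-0.471522+0.000000i  product +0.045997+0.000000i
  m=+1: Y*=+0.267566-0.207405i  Y=+0.047022-0.077387i  product -0.003469-0.030459i
Σ over m = +0.039059+0.000000i; ×(4π/3) → +0.163612+0.000000i. Real part: 0.163612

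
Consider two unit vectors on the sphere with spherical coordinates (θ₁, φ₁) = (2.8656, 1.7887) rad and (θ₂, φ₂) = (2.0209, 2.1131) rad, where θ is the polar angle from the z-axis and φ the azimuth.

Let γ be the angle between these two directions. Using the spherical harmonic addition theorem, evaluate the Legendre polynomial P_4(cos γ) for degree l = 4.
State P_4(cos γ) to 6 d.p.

Expand P_4 via completeness: Σ_{m} conj(Y_{4,m}) at Ω₁ times Y_{4,m} at Ω₂ —
  m=-4: (0.001570, 0.001868) × (-0.163855, -0.240321) = (0.000192, -0.000683)  (running Σ = (0.000192, -0.000683))
  m=-3: (-0.014820, 0.019345) × (-0.396884, 0.022294) = (0.005451, -0.008008)  (running Σ = (0.005642, -0.008692))
  m=-2: (-0.123408, -0.057467) × (-0.041177, 0.077912) = (0.009559, -0.007249)  (running Σ = (0.015201, -0.015940))
  m=-1: (0.093322, -0.421470) × (-0.160214, -0.265887) = (-0.127015, 0.042712)  (running Σ = (-0.111814, 0.026772))
  m=0: (0.552486, -0.000000) × (-0.150680, 0.000000) = (-0.083249, 0.000000)  (running Σ = (-0.195063, 0.026772))
  m=1: (-0.093322, -0.421470) × (0.160214, -0.265887) = (-0.127015, -0.042712)  (running Σ = (-0.322077, -0.015940))
  m=2: (-0.123408, 0.057467) × (-0.041177, -0.077912) = (0.009559, 0.007249)  (running Σ = (-0.312518, -0.008692))
  m=3: (0.014820, 0.019345) × (0.396884, 0.022294) = (0.005451, 0.008008)  (running Σ = (-0.307068, -0.000683))
  m=4: (0.001570, -0.001868) × (-0.163855, 0.240321) = (0.000192, 0.000683)  (running Σ = (-0.306876, 0.000000))
Σ over m = (-0.306876, 0.000000); ×(4π/9) → (-0.428480, 0.000000). Real part: -0.428480

-0.428480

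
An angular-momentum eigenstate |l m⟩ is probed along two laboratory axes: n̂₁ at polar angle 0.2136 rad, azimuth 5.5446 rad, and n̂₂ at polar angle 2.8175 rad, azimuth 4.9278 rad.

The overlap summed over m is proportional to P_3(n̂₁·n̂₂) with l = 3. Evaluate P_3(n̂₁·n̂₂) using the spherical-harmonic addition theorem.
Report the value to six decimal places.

Expand P_3 via completeness: Σ_{m} conj(Y_{3,m}) at Ω₁ times Y_{3,m} at Ω₂ —
  m=-3: -0.002389-0.003176i × -0.008114-0.010757i = -0.000015+0.000051i  (running Σ = -0.000015+0.000051i)
  m=-2: +0.004196-0.044683i × +0.089266-0.041028i = -0.001459-0.004161i  (running Σ = -0.001474-0.004109i)
  m=-1: +0.191243-0.174126i × +0.076839+0.351174i = +0.075843+0.053780i  (running Σ = +0.074370+0.049670i)
  m=0: +0.647453-0.000000i × -0.528130+0.000000i = -0.341939+0.000000i  (running Σ = -0.267569+0.049670i)
  m=1: -0.191243-0.174126i × -0.076839+0.351174i = +0.075843-0.053780i  (running Σ = -0.191726-0.004109i)
  m=2: +0.004196+0.044683i × +0.089266+0.041028i = -0.001459+0.004161i  (running Σ = -0.193184+0.000051i)
  m=3: +0.002389-0.003176i × +0.008114-0.010757i = -0.000015-0.000051i  (running Σ = -0.193199+0.000000i)
Σ over m = -0.193199+0.000000i; ×(4π/7) → -0.346830+0.000000i. Real part: -0.346830

-0.346830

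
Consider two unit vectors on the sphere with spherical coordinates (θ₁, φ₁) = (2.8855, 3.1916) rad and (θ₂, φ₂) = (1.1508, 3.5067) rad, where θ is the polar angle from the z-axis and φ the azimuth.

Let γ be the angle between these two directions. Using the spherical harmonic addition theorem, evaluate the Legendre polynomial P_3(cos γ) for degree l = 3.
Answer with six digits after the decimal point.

Addition theorem: P_3(cos γ) = (4π/7) Σ_m Y*_{lm}(Ω₁) Y_{lm}(Ω₂), m = −3…3:
  m=-3: Y*=-0.006705-0.001013i  Y=-0.145395+0.282390i  product +0.001261-0.001746i
  m=-2: Y*=-0.063117-0.006334i  Y=+0.258850-0.231750i  product -0.017806+0.012988i
  m=-1: Y*=-0.300811-0.015055i  Y=+0.046493-0.017772i  product -0.014253+0.004646i
  m=+0: Y*=-0.606197-0.000000i  Y=-0.329996+0.000000i  product +0.200043+0.000000i
  m=+1: Y*=+0.300811-0.015055i  Y=-0.046493-0.017772i  product -0.014253-0.004646i
  m=+2: Y*=-0.063117+0.006334i  Y=+0.258850+0.231750i  product -0.017806-0.012988i
  m=+3: Y*=+0.006705-0.001013i  Y=+0.145395+0.282390i  product +0.001261+0.001746i
Total Σ_m = +0.138447+0.000000i. Multiply by 1.795196: +0.248540+0.000000i. P_3(cos γ) = 0.248540

0.248540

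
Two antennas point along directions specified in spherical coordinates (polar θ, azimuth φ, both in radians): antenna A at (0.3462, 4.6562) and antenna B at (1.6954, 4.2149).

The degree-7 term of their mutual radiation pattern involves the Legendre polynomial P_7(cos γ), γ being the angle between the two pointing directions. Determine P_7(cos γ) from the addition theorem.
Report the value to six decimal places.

Term-by-term m-sum for l=7 (normalisation 4π/15 = 0.837758):
  m=-7: +0.000099+0.000239i × -0.158285+0.446287i = -0.000122+0.000006i  (running Σ = -0.000122+0.000006i)
  m=-6: -0.002535+0.000889i × -0.219201+0.034623i = +0.000525-0.000283i  (running Σ = +0.000403-0.000276i)
  m=-5: -0.004807-0.016658i × +0.171627+0.223832i = +0.002904-0.003935i  (running Σ = +0.003306-0.004211i)
  m=-4: +0.075863-0.017344i × -0.100721+0.226052i = -0.003720+0.018896i  (running Σ = -0.000414+0.014685i)
  m=-3: +0.041020+0.241035i × +0.217079-0.017039i = +0.013011+0.051625i  (running Σ = +0.012597+0.066310i)
  m=-2: -0.498961+0.056310i × +0.139013+0.214128i = -0.081420-0.099014i  (running Σ = -0.068823-0.032704i)
  m=-1: -0.029339-0.521606i × +0.091684-0.168833i = -0.090754-0.042870i  (running Σ = -0.159577-0.075573i)
  m=0: -0.106015-0.000000i × +0.257126+0.000000i = -0.027259-0.000000i  (running Σ = -0.186836-0.075573i)
  m=1: +0.029339-0.521606i × -0.091684-0.168833i = -0.090754+0.042870i  (running Σ = -0.277591-0.032704i)
  m=2: -0.498961-0.056310i × +0.139013-0.214128i = -0.081420+0.099014i  (running Σ = -0.359010+0.066310i)
  m=3: -0.041020+0.241035i × -0.217079-0.017039i = +0.013011-0.051625i  (running Σ = -0.345999+0.014685i)
  m=4: +0.075863+0.017344i × -0.100721-0.226052i = -0.003720-0.018896i  (running Σ = -0.349719-0.004211i)
  m=5: +0.004807-0.016658i × -0.171627+0.223832i = +0.002904+0.003935i  (running Σ = -0.346816-0.000276i)
  m=6: -0.002535-0.000889i × -0.219201-0.034623i = +0.000525+0.000283i  (running Σ = -0.346291+0.000006i)
  m=7: -0.000099+0.000239i × +0.158285+0.446287i = -0.000122-0.000006i  (running Σ = -0.346413-0.000000i)
Σ over m = -0.346413-0.000000i; ×(4π/15) → -0.290211-0.000000i. Real part: -0.290211

-0.290211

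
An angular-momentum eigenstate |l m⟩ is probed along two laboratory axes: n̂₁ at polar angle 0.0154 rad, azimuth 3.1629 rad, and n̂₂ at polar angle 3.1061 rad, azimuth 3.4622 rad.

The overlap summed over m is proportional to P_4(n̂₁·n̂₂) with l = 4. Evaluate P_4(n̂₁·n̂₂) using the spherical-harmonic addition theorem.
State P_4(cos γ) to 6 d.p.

0.987332

Expand P_4 via completeness: Σ_{m} conj(Y_{4,m}) at Ω₁ times Y_{4,m} at Ω₂ —
  m=-4: (0.000000, 0.000000) × (0.000000, -0.000001) = (0.000000, -0.000000)  (running Σ = (0.000000, -0.000000))
  m=-3: (-0.000005, -0.000000) × (0.000032, -0.000046) = (-0.000000, 0.000000)  (running Σ = (-0.000000, 0.000000))
  m=-2: (0.000475, 0.000020) × (0.002022, -0.001510) = (0.000001, -0.000001)  (running Σ = (0.000001, -0.000001))
  m=-1: (-0.029119, -0.000621) × (0.063548, -0.021102) = (-0.001864, 0.000575)  (running Σ = (-0.001863, 0.000574))
  m=0: (0.845281, -0.000000) × (0.840962, 0.000000) = (0.710849, 0.000000)  (running Σ = (0.708987, 0.000574))
  m=1: (0.029119, -0.000621) × (-0.063548, -0.021102) = (-0.001864, -0.000575)  (running Σ = (0.707123, -0.000001))
  m=2: (0.000475, -0.000020) × (0.002022, 0.001510) = (0.000001, 0.000001)  (running Σ = (0.707124, 0.000000))
  m=3: (0.000005, -0.000000) × (-0.000032, -0.000046) = (-0.000000, -0.000000)  (running Σ = (0.707124, -0.000000))
  m=4: (0.000000, -0.000000) × (0.000000, 0.000001) = (0.000000, 0.000000)  (running Σ = (0.707124, 0.000000))
Total Σ_m = (0.707124, 0.000000). Multiply by 1.396263: (0.987332, 0.000000). P_4(cos γ) = 0.987332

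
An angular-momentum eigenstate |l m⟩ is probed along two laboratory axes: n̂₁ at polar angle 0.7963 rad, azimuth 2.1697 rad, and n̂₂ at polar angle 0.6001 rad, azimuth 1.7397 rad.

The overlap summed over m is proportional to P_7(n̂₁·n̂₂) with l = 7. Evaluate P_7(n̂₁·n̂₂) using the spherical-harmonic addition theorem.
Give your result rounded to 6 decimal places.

-0.059903

Summing Y*_{l m}(θ₁,φ₁)·Y_{l m}(θ₂,φ₂) over m ∈ [−7, 7]; prefactor 4π/(2·7+1) = 0.837758:
  [-7]  conj(Y_{7,-7})(Ω₁) = -0.041362+0.023685i ; Y_{7,-7}(Ω₂) = +0.008477+0.003469i ; Δ = -0.000433+0.000057i
  [-6]  conj(Y_{7,-6})(Ω₁) = +0.156982+0.076186i ; Y_{7,-6}(Ω₂) = -0.026492+0.042503i ; Δ = -0.007397+0.004654i
  [-5]  conj(Y_{7,-5})(Ω₁) = -0.053755-0.362857i ; Y_{7,-5}(Ω₂) = -0.123755-0.109924i ; Δ = -0.033234+0.050814i
  [-4]  conj(Y_{7,-4})(Ω₁) = -0.330407+0.305333i ; Y_{7,-4}(Ω₂) = +0.281382-0.225509i ; Δ = -0.024115+0.160425i
  [-3]  conj(Y_{7,-3})(Ω₁) = +0.194021+0.044593i ; Y_{7,-3}(Ω₂) = +0.235774+0.424780i ; Δ = +0.026803+0.092930i
  [-2]  conj(Y_{7,-2})(Ω₁) = +0.093559+0.239095i ; Y_{7,-2}(Ω₂) = -0.249237+0.087550i ; Δ = -0.044251-0.051400i
  [-1]  conj(Y_{7,-1})(Ω₁) = +0.185078-0.271166i ; Y_{7,-1}(Ω₂) = +0.043261+0.253686i ; Δ = +0.076798+0.035221i
  [+0]  conj(Y_{7,0})(Ω₁) = +0.166271-0.000000i ; Y_{7,0}(Ω₂) = -0.359919+0.000000i ; Δ = -0.059844+0.000000i
  [+1]  conj(Y_{7,1})(Ω₁) = -0.185078-0.271166i ; Y_{7,1}(Ω₂) = -0.043261+0.253686i ; Δ = +0.076798-0.035221i
  [+2]  conj(Y_{7,2})(Ω₁) = +0.093559-0.239095i ; Y_{7,2}(Ω₂) = -0.249237-0.087550i ; Δ = -0.044251+0.051400i
  [+3]  conj(Y_{7,3})(Ω₁) = -0.194021+0.044593i ; Y_{7,3}(Ω₂) = -0.235774+0.424780i ; Δ = +0.026803-0.092930i
  [+4]  conj(Y_{7,4})(Ω₁) = -0.330407-0.305333i ; Y_{7,4}(Ω₂) = +0.281382+0.225509i ; Δ = -0.024115-0.160425i
  [+5]  conj(Y_{7,5})(Ω₁) = +0.053755-0.362857i ; Y_{7,5}(Ω₂) = +0.123755-0.109924i ; Δ = -0.033234-0.050814i
  [+6]  conj(Y_{7,6})(Ω₁) = +0.156982-0.076186i ; Y_{7,6}(Ω₂) = -0.026492-0.042503i ; Δ = -0.007397-0.004654i
  [+7]  conj(Y_{7,7})(Ω₁) = +0.041362+0.023685i ; Y_{7,7}(Ω₂) = -0.008477+0.003469i ; Δ = -0.000433-0.000057i
Accumulated sum -0.071503+0.000000i; after 4π/(2l+1) scaling, -0.059903+0.000000i ⇒ P_7 = -0.059903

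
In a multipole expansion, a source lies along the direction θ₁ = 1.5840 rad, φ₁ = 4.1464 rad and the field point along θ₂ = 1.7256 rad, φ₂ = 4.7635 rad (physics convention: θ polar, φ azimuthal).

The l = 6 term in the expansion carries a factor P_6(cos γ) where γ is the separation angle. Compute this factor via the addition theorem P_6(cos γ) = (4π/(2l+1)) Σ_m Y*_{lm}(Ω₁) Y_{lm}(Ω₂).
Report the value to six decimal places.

-0.401719

Addition theorem: P_6(cos γ) = (4π/13) Σ_m Y*_{lm}(Ω₁) Y_{lm}(Ω₂), m = −6…6:
  m=-6: 0.46730 - 0.12148j × -0.42847 + 0.13568j = -0.18374 + 0.11546j  (running Σ = -0.18374 + 0.11546j)
  m=-5: 0.00677 - 0.02102j × -0.06142 - 0.23507j = -0.00536 - 0.00030j  (running Σ = -0.18910 + 0.11515j)
  m=-4: 0.22746 + 0.27383j × -0.24587 + 0.05098j = -0.06988 - 0.05573j  (running Σ = -0.25898 + 0.05942j)
  m=-3: 0.02557 - 0.00327j × -0.04052 - 0.26218j = -0.00189 - 0.00657j  (running Σ = -0.26088 + 0.05285j)
  m=-2: -0.13792 + 0.29386j × -0.18684 + 0.01917j = 0.02014 - 0.05755j  (running Σ = -0.24074 - 0.00470j)
  m=-1: 0.01457 + 0.02293j × -0.01380 - 0.26986j = 0.00599 - 0.00425j  (running Σ = -0.23475 - 0.00894j)
  m=0: -0.31668 + 0.00000j × -0.17028 + 0.00000j = 0.05393 + 0.00000j  (running Σ = -0.18083 - 0.00894j)
  m=1: -0.01457 + 0.02293j × 0.01380 - 0.26986j = 0.00599 + 0.00425j  (running Σ = -0.17484 - 0.00470j)
  m=2: -0.13792 - 0.29386j × -0.18684 - 0.01917j = 0.02014 + 0.05755j  (running Σ = -0.15470 + 0.05285j)
  m=3: -0.02557 - 0.00327j × 0.04052 - 0.26218j = -0.00189 + 0.00657j  (running Σ = -0.15660 + 0.05942j)
  m=4: 0.22746 - 0.27383j × -0.24587 - 0.05098j = -0.06988 + 0.05573j  (running Σ = -0.22648 + 0.11515j)
  m=5: -0.00677 - 0.02102j × 0.06142 - 0.23507j = -0.00536 + 0.00030j  (running Σ = -0.23184 + 0.11546j)
  m=6: 0.46730 + 0.12148j × -0.42847 - 0.13568j = -0.18374 - 0.11546j  (running Σ = -0.41558 + 0.00000j)
Accumulated sum -0.41558 + 0.00000j; after 4π/(2l+1) scaling, -0.40172 + 0.00000j ⇒ P_6 = -0.401719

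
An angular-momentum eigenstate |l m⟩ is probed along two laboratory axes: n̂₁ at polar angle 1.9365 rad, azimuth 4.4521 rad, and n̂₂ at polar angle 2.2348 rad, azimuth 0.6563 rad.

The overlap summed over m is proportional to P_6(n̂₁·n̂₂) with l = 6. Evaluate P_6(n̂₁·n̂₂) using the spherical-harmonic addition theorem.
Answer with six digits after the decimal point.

Summing Y*_{l m}(θ₁,φ₁)·Y_{l m}(θ₂,φ₂) over m ∈ [−6, 6]; prefactor 4π/(2·6+1) = 0.966644:
  term(m=-6) = -0.02616 - 0.02607j   from Y*(Ω₁)=-0.00290 + 0.32043j, Y(Ω₂)=-0.08061 + 0.08237j
  term(m=-5) = 0.13168 + 0.01714j   from Y*(Ω₁)=0.40974 + 0.11311j, Y(Ω₂)=0.30936 - 0.04357j
  term(m=-4) = -0.04165 + 0.02411j   from Y*(Ω₁)=0.05576 - 0.09524j, Y(Ω₂)=-0.37924 - 0.21533j
  term(m=-3) = -0.02666 + 0.06451j   from Y*(Ω₁)=0.21277 + 0.21471j, Y(Ω₂)=0.08952 + 0.21287j
  term(m=-2) = 0.01221 + 0.04546j   from Y*(Ω₁)=0.18782 - 0.10768j, Y(Ω₂)=-0.05551 + 0.21019j
  term(m=-1) = 0.06074 + 0.04658j   from Y*(Ω₁)=0.06031 + 0.22644j, Y(Ω₂)=0.25881 - 0.19933j
  term(m=+0) = 0.03185 + 0.00000j   from Y*(Ω₁)=0.23897 + 0.00000j, Y(Ω₂)=0.13327 + 0.00000j
  term(m=+1) = 0.06074 - 0.04658j   from Y*(Ω₁)=-0.06031 + 0.22644j, Y(Ω₂)=-0.25881 - 0.19933j
  term(m=+2) = 0.01221 - 0.04546j   from Y*(Ω₁)=0.18782 + 0.10768j, Y(Ω₂)=-0.05551 - 0.21019j
  term(m=+3) = -0.02666 - 0.06451j   from Y*(Ω₁)=-0.21277 + 0.21471j, Y(Ω₂)=-0.08952 + 0.21287j
  term(m=+4) = -0.04165 - 0.02411j   from Y*(Ω₁)=0.05576 + 0.09524j, Y(Ω₂)=-0.37924 + 0.21533j
  term(m=+5) = 0.13168 - 0.01714j   from Y*(Ω₁)=-0.40974 + 0.11311j, Y(Ω₂)=-0.30936 - 0.04357j
  term(m=+6) = -0.02616 + 0.02607j   from Y*(Ω₁)=-0.00290 - 0.32043j, Y(Ω₂)=-0.08061 - 0.08237j
Total Σ_m = 0.25218 + 0.00000j. Multiply by 0.966644: 0.24377 + 0.00000j. P_6(cos γ) = 0.243771

0.243771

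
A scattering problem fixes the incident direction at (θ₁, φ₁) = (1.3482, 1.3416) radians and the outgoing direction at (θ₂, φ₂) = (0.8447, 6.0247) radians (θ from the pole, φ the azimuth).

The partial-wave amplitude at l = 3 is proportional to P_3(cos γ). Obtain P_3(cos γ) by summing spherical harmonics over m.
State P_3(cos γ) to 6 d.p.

Term-by-term m-sum for l=3 (normalisation 4π/7 = 1.795196):
  [-3]  conj(Y_{3,-3})(Ω₁) = (-0.245682, -0.299141) ; Y_{3,-3}(Ω₂) = (0.124577, 0.122124) ; Δ = (0.005926, -0.067270)
  [-2]  conj(Y_{3,-2})(Ω₁) = (-0.192464, 0.094971) ; Y_{3,-2}(Ω₂) = (0.329839, 0.187529) ; Δ = (-0.081292, -0.004767)
  [-1]  conj(Y_{3,-1})(Ω₁) = (-0.054163, -0.232163) ; Y_{3,-1}(Ω₂) = (0.281342, 0.074387) ; Δ = (0.002032, -0.069346)
  [+0]  conj(Y_{3,0})(Ω₁) = (-0.227075, -0.000000) ; Y_{3,0}(Ω₂) = (-0.197181, 0.000000) ; Δ = (0.044775, 0.000000)
  [+1]  conj(Y_{3,1})(Ω₁) = (0.054163, -0.232163) ; Y_{3,1}(Ω₂) = (-0.281342, 0.074387) ; Δ = (0.002032, 0.069346)
  [+2]  conj(Y_{3,2})(Ω₁) = (-0.192464, -0.094971) ; Y_{3,2}(Ω₂) = (0.329839, -0.187529) ; Δ = (-0.081292, 0.004767)
  [+3]  conj(Y_{3,3})(Ω₁) = (0.245682, -0.299141) ; Y_{3,3}(Ω₂) = (-0.124577, 0.122124) ; Δ = (0.005926, 0.067270)
Accumulated sum (-0.101894, 0.000000); after 4π/(2l+1) scaling, (-0.182919, 0.000000) ⇒ P_3 = -0.182919

-0.182919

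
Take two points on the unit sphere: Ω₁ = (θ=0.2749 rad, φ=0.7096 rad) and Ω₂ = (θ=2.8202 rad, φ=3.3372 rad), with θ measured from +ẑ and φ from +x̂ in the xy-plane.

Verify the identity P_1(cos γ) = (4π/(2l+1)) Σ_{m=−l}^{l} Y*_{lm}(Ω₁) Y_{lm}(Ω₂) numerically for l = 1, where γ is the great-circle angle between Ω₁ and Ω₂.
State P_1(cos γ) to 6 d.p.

-0.987840

Term-by-term m-sum for l=1 (normalisation 4π/3 = 4.188790):
  m=-1: 0.07115 + 0.06110j × -0.10706 + 0.02121j = -0.00891 - 0.00503j  (running Σ = -0.00891 - 0.00503j)
  m=0: 0.47026 + 0.00000j × -0.46358 + 0.00000j = -0.21800 + 0.00000j  (running Σ = -0.22692 - 0.00503j)
  m=1: -0.07115 + 0.06110j × 0.10706 + 0.02121j = -0.00891 + 0.00503j  (running Σ = -0.23583 + 0.00000j)
Accumulated sum -0.23583 + 0.00000j; after 4π/(2l+1) scaling, -0.98784 + 0.00000j ⇒ P_1 = -0.987840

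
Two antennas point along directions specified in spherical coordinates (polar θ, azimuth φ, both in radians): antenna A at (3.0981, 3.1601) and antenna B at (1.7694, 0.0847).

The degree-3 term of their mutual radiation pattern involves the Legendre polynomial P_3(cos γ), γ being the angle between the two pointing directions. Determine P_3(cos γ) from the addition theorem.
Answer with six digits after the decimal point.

-0.222640

Summing Y*_{l m}(θ₁,φ₁)·Y_{l m}(θ₂,φ₂) over m ∈ [−3, 3]; prefactor 4π/(2·3+1) = 1.795196:
  m=-3: (-0.000034, -0.000002) × (0.380478, -0.098815) = (-0.000013, 0.000003)  (running Σ = (-0.000013, 0.000003))
  m=-2: (-0.001929, -0.000071) × (-0.191015, 0.032671) = (0.000371, -0.000049)  (running Σ = (0.000358, -0.000047))
  m=-1: (-0.056064, -0.001038) × (-0.254246, 0.021586) = (0.014276, -0.000946)  (running Σ = (0.014634, -0.000993))
  m=0: (-0.742123, -0.000000) × (0.206553, 0.000000) = (-0.153288, -0.000000)  (running Σ = (-0.138654, -0.000993))
  m=1: (0.056064, -0.001038) × (0.254246, 0.021586) = (0.014276, 0.000946)  (running Σ = (-0.124377, -0.000047))
  m=2: (-0.001929, 0.000071) × (-0.191015, -0.032671) = (0.000371, 0.000049)  (running Σ = (-0.124007, 0.000003))
  m=3: (0.000034, -0.000002) × (-0.380478, -0.098815) = (-0.000013, -0.000003)  (running Σ = (-0.124020, -0.000000))
Σ over m = (-0.124020, -0.000000); ×(4π/7) → (-0.222640, -0.000000). Real part: -0.222640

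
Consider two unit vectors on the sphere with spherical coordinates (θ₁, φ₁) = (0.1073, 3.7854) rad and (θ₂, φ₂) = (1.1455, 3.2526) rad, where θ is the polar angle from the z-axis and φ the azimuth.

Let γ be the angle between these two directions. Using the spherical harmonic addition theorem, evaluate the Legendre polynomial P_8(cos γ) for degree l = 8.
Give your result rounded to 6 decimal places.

-0.089399

Expand P_8 via completeness: Σ_{m} conj(Y_{8,m}) at Ω₁ times Y_{8,m} at Ω₂ —
  [-8]  conj(Y_{8,-8})(Ω₁) = +0.000000-0.000000i ; Y_{8,-8}(Ω₂) = +0.154160-0.189572i ; Δ = -0.000000-0.000000i
  [-7]  conj(Y_{8,-7})(Ω₁) = +0.000000+0.000000i ; Y_{8,-7}(Ω₂) = -0.315630+0.310404i ; Δ = -0.000000-0.000000i
  [-6]  conj(Y_{8,-6})(Ω₁) = -0.000006-0.000005i ; Y_{8,-6}(Ω₂) = +0.262672-0.206417i ; Δ = -0.000003-0.000000i
  [-5]  conj(Y_{8,-5})(Ω₁) = +0.000134+0.000010i ; Y_{8,-5}(Ω₂) = +0.079854-0.049514i ; Δ = +0.000011-0.000006i
  [-4]  conj(Y_{8,-4})(Ω₁) = -0.001458+0.000927i ; Y_{8,-4}(Ω₂) = -0.324417+0.154329i ; Δ = +0.000330-0.000526i
  [-3]  conj(Y_{8,-3})(Ω₁) = +0.005800-0.015379i ; Y_{8,-3}(Ω₂) = +0.076159-0.026344i ; Δ = +0.000037-0.001324i
  [-2]  conj(Y_{8,-2})(Ω₁) = +0.031029+0.106628i ; Y_{8,-2}(Ω₂) = +0.307832-0.069489i ; Δ = +0.016961+0.030667i
  [-1]  conj(Y_{8,-1})(Ω₁) = -0.381466-0.286282i ; Y_{8,-1}(Ω₂) = -0.145685+0.016239i ; Δ = +0.060223+0.035512i
  [+0]  conj(Y_{8,0})(Ω₁) = +0.934162-0.000000i ; Y_{8,0}(Ω₂) = -0.295514+0.000000i ; Δ = -0.276058+0.000000i
  [+1]  conj(Y_{8,1})(Ω₁) = +0.381466-0.286282i ; Y_{8,1}(Ω₂) = +0.145685+0.016239i ; Δ = +0.060223-0.035512i
  [+2]  conj(Y_{8,2})(Ω₁) = +0.031029-0.106628i ; Y_{8,2}(Ω₂) = +0.307832+0.069489i ; Δ = +0.016961-0.030667i
  [+3]  conj(Y_{8,3})(Ω₁) = -0.005800-0.015379i ; Y_{8,3}(Ω₂) = -0.076159-0.026344i ; Δ = +0.000037+0.001324i
  [+4]  conj(Y_{8,4})(Ω₁) = -0.001458-0.000927i ; Y_{8,4}(Ω₂) = -0.324417-0.154329i ; Δ = +0.000330+0.000526i
  [+5]  conj(Y_{8,5})(Ω₁) = -0.000134+0.000010i ; Y_{8,5}(Ω₂) = -0.079854-0.049514i ; Δ = +0.000011+0.000006i
  [+6]  conj(Y_{8,6})(Ω₁) = -0.000006+0.000005i ; Y_{8,6}(Ω₂) = +0.262672+0.206417i ; Δ = -0.000003+0.000000i
  [+7]  conj(Y_{8,7})(Ω₁) = -0.000000+0.000000i ; Y_{8,7}(Ω₂) = +0.315630+0.310404i ; Δ = -0.000000+0.000000i
  [+8]  conj(Y_{8,8})(Ω₁) = +0.000000+0.000000i ; Y_{8,8}(Ω₂) = +0.154160+0.189572i ; Δ = -0.000000+0.000000i
Total Σ_m = -0.120941+0.000000i. Multiply by 0.739198: -0.089399+0.000000i. P_8(cos γ) = -0.089399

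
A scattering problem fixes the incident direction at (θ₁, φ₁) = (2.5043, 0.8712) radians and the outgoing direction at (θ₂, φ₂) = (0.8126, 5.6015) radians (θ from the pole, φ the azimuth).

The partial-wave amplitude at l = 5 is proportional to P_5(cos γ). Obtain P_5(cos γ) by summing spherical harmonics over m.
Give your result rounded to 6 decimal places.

0.015681

Addition theorem: P_5(cos γ) = (4π/11) Σ_m Y*_{lm}(Ω₁) Y_{lm}(Ω₂), m = −5…5:
  [-5]  conj(Y_{5,-5})(Ω₁) = -0.012078-0.032443i ; Y_{5,-5}(Ω₂) = -0.090346-0.024696i ; Δ = +0.000290+0.003229i
  [-4]  conj(Y_{5,-4})(Ω₁) = +0.139244+0.049759i ; Y_{5,-4}(Ω₂) = -0.256698+0.113053i ; Δ = -0.041369+0.002969i
  [-3]  conj(Y_{5,-3})(Ω₁) = -0.303034+0.176737i ; Y_{5,-3}(Ω₂) = -0.196860+0.383492i ; Δ = -0.008122-0.151004i
  [-2]  conj(Y_{5,-2})(Ω₁) = +0.077233-0.445638i ; Y_{5,-2}(Ω₂) = +0.052941+0.251558i ; Δ = +0.116193-0.004164i
  [-1]  conj(Y_{5,-1})(Ω₁) = +0.088227+0.104832i ; Y_{5,-1}(Ω₂) = -0.166997-0.135510i ; Δ = -0.000528-0.029462i
  [+0]  conj(Y_{5,0})(Ω₁) = +0.369366-0.000000i ; Y_{5,0}(Ω₂) = -0.322721+0.000000i ; Δ = -0.119202+0.000000i
  [+1]  conj(Y_{5,1})(Ω₁) = -0.088227+0.104832i ; Y_{5,1}(Ω₂) = +0.166997-0.135510i ; Δ = -0.000528+0.029462i
  [+2]  conj(Y_{5,2})(Ω₁) = +0.077233+0.445638i ; Y_{5,2}(Ω₂) = +0.052941-0.251558i ; Δ = +0.116193+0.004164i
  [+3]  conj(Y_{5,3})(Ω₁) = +0.303034+0.176737i ; Y_{5,3}(Ω₂) = +0.196860+0.383492i ; Δ = -0.008122+0.151004i
  [+4]  conj(Y_{5,4})(Ω₁) = +0.139244-0.049759i ; Y_{5,4}(Ω₂) = -0.256698-0.113053i ; Δ = -0.041369-0.002969i
  [+5]  conj(Y_{5,5})(Ω₁) = +0.012078-0.032443i ; Y_{5,5}(Ω₂) = +0.090346-0.024696i ; Δ = +0.000290-0.003229i
Accumulated sum +0.013726-0.000000i; after 4π/(2l+1) scaling, +0.015681-0.000000i ⇒ P_5 = 0.015681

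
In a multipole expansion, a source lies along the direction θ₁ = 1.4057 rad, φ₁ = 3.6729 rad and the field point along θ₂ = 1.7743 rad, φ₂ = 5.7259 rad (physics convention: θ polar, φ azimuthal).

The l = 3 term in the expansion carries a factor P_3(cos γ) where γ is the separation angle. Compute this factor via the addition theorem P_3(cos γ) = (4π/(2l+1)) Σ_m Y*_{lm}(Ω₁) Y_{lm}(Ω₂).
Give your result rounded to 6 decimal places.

Expand P_3 via completeness: Σ_{m} conj(Y_{3,m}) at Ω₁ times Y_{3,m} at Ω₂ —
  [-3]  conj(Y_{3,-3})(Ω₁) = +0.009260-0.400328i ; Y_{3,-3}(Ω₂) = -0.039540+0.389925i ; Δ = +0.155731+0.019440i
  [-2]  conj(Y_{3,-2})(Ω₁) = +0.079520+0.142772i ; Y_{3,-2}(Ω₂) = -0.087279-0.177847i ; Δ = +0.018451-0.026604i
  [-1]  conj(Y_{3,-1})(Ω₁) = +0.237723+0.139703i ; Y_{3,-1}(Ω₂) = -0.213762-0.133211i ; Δ = -0.032206-0.061530i
  [+0]  conj(Y_{3,0})(Ω₁) = -0.175709-0.000000i ; Y_{3,0}(Ω₂) = +0.210856+0.000000i ; Δ = -0.037049-0.000000i
  [+1]  conj(Y_{3,1})(Ω₁) = -0.237723+0.139703i ; Y_{3,1}(Ω₂) = +0.213762-0.133211i ; Δ = -0.032206+0.061530i
  [+2]  conj(Y_{3,2})(Ω₁) = +0.079520-0.142772i ; Y_{3,2}(Ω₂) = -0.087279+0.177847i ; Δ = +0.018451+0.026604i
  [+3]  conj(Y_{3,3})(Ω₁) = -0.009260-0.400328i ; Y_{3,3}(Ω₂) = +0.039540+0.389925i ; Δ = +0.155731-0.019440i
Accumulated sum +0.246904-0.000000i; after 4π/(2l+1) scaling, +0.443241-0.000000i ⇒ P_3 = 0.443241

0.443241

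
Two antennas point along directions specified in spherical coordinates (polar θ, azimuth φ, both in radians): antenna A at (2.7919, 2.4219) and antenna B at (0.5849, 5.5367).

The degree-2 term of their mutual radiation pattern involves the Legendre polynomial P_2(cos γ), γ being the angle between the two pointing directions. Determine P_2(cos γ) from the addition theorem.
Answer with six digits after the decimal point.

Summing Y*_{l m}(θ₁,φ₁)·Y_{l m}(θ₂,φ₂) over m ∈ [−2, 2]; prefactor 4π/(2·2+1) = 2.513274:
  m=-2: (0.005941, -0.044950) × (0.009155, 0.117392) = (0.005331, 0.000286)  (running Σ = (0.005331, 0.000286))
  m=-1: (0.186997, -0.163907) × (0.261062, 0.241497) = (0.088401, 0.002369)  (running Σ = (0.093732, 0.002655))
  m=0: (0.519720, -0.000000) × (0.342359, 0.000000) = (0.177931, 0.000000)  (running Σ = (0.271663, 0.002655))
  m=1: (-0.186997, -0.163907) × (-0.261062, 0.241497) = (0.088401, -0.002369)  (running Σ = (0.360064, 0.000286))
  m=2: (0.005941, 0.044950) × (0.009155, -0.117392) = (0.005331, -0.000286)  (running Σ = (0.365395, -0.000000))
Total Σ_m = (0.365395, -0.000000). Multiply by 2.513274: (0.918337, -0.000000). P_2(cos γ) = 0.918337

0.918337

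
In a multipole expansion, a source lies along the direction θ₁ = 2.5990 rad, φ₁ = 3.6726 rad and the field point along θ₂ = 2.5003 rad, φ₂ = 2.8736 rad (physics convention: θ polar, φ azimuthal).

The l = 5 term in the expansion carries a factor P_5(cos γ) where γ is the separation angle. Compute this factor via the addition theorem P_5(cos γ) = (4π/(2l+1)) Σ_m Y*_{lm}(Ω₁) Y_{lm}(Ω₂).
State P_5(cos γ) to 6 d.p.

-0.030302

Expand P_5 via completeness: Σ_{m} conj(Y_{5,m}) at Ω₁ times Y_{5,m} at Ω₂ —
  m=-5: Y*=(0.015060, -0.007966)  Y=(-0.008136, -0.034619)  product (-0.000398, -0.000457)
  m=-4: Y*=(0.046950, -0.076024)  Y=(-0.072063, -0.132280)  product (-0.013440, -0.000732)
  m=-3: Y*=(0.005928, -0.266666)  Y=(-0.245596, -0.254896)  product (-0.069428, 0.063981)
  m=-2: Y*=(-0.226220, -0.405587)  Y=(-0.387094, -0.229928)  product (-0.005687, 0.209015)
  m=-1: Y*=(-0.289115, -0.169789)  Y=(-0.123604, -0.033941)  product (0.029973, 0.030799)
  m=+0: Y*=(0.245617, -0.000000)  Y=(0.372271, 0.000000)  product (0.091436, 0.000000)
  m=+1: Y*=(0.289115, -0.169789)  Y=(0.123604, -0.033941)  product (0.029973, -0.030799)
  m=+2: Y*=(-0.226220, 0.405587)  Y=(-0.387094, 0.229928)  product (-0.005687, -0.209015)
  m=+3: Y*=(-0.005928, -0.266666)  Y=(0.245596, -0.254896)  product (-0.069428, -0.063981)
  m=+4: Y*=(0.046950, 0.076024)  Y=(-0.072063, 0.132280)  product (-0.013440, 0.000732)
  m=+5: Y*=(-0.015060, -0.007966)  Y=(0.008136, -0.034619)  product (-0.000398, 0.000457)
Σ over m = (-0.026525, 0.000000); ×(4π/11) → (-0.030302, 0.000000). Real part: -0.030302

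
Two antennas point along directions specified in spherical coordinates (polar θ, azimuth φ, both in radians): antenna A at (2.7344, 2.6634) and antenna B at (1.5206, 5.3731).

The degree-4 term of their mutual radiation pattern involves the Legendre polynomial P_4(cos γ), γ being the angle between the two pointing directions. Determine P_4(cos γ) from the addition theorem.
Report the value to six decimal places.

-0.122926

Expand P_4 via completeness: Σ_{m} conj(Y_{4,m}) at Ω₁ times Y_{4,m} at Ω₂ —
  term(m=-4) = -0.00075 + 0.00473j   from Y*(Ω₁)=-0.00365 - 0.01026j, Y(Ω₂)=-0.38667 - 0.21061j
  term(m=-3) = 0.00121 + 0.00430j   from Y*(Ω₁)=0.00969 - 0.07073j, Y(Ω₂)=-0.05735 + 0.02502j
  term(m=-2) = -0.05477 - 0.06410j   from Y*(Ω₁)=0.14827 - 0.21016j, Y(Ω₂)=0.08090 - 0.31766j
  term(m=-1) = -0.03206 - 0.01478j   from Y*(Ω₁)=0.44327 - 0.22975j, Y(Ω₂)=-0.04339 - 0.05583j
  term(m=+0) = 0.08468 + 0.00000j   from Y*(Ω₁)=0.27370 + 0.00000j, Y(Ω₂)=0.30939 + 0.00000j
  term(m=+1) = -0.03206 + 0.01478j   from Y*(Ω₁)=-0.44327 - 0.22975j, Y(Ω₂)=0.04339 - 0.05583j
  term(m=+2) = -0.05477 + 0.06410j   from Y*(Ω₁)=0.14827 + 0.21016j, Y(Ω₂)=0.08090 + 0.31766j
  term(m=+3) = 0.00121 - 0.00430j   from Y*(Ω₁)=-0.00969 - 0.07073j, Y(Ω₂)=0.05735 + 0.02502j
  term(m=+4) = -0.00075 - 0.00473j   from Y*(Ω₁)=-0.00365 + 0.01026j, Y(Ω₂)=-0.38667 + 0.21061j
Total Σ_m = -0.08804 + 0.00000j. Multiply by 1.396263: -0.12293 + 0.00000j. P_4(cos γ) = -0.122926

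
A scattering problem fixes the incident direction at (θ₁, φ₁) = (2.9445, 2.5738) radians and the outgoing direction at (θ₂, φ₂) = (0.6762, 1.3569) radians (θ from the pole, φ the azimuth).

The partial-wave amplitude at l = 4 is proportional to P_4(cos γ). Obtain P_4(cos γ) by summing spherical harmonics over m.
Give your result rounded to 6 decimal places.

-0.390512

Term-by-term m-sum for l=4 (normalisation 4π/9 = 1.396263):
  term(m=-4) = (0.000007, -0.000044)   from Y*(Ω₁)=(-0.000419, -0.000498), Y(Ω₂)=(0.044518, 0.051251)
  term(m=-3) = (0.001926, 0.001075)   from Y*(Ω₁)=(-0.001218, -0.009136), Y(Ω₂)=(-0.143231, 0.191698)
  term(m=-2) = (-0.023848, 0.020407)   from Y*(Ω₁)=(0.030997, -0.066667), Y(Ω₂)=(-0.388441, -0.177110)
  term(m=-1) = (-0.034138, -0.092402)   from Y*(Ω₁)=(0.285807, -0.182305), Y(Ω₂)=(0.061681, -0.283957)
  term(m=+0) = (-0.167577, 0.000000)   from Y*(Ω₁)=(0.689474, -0.000000), Y(Ω₂)=(-0.243051, 0.000000)
  term(m=+1) = (-0.034138, 0.092402)   from Y*(Ω₁)=(-0.285807, -0.182305), Y(Ω₂)=(-0.061681, -0.283957)
  term(m=+2) = (-0.023848, -0.020407)   from Y*(Ω₁)=(0.030997, 0.066667), Y(Ω₂)=(-0.388441, 0.177110)
  term(m=+3) = (0.001926, -0.001075)   from Y*(Ω₁)=(0.001218, -0.009136), Y(Ω₂)=(0.143231, 0.191698)
  term(m=+4) = (0.000007, 0.000044)   from Y*(Ω₁)=(-0.000419, 0.000498), Y(Ω₂)=(0.044518, -0.051251)
Accumulated sum (-0.279683, 0.000000); after 4π/(2l+1) scaling, (-0.390512, 0.000000) ⇒ P_4 = -0.390512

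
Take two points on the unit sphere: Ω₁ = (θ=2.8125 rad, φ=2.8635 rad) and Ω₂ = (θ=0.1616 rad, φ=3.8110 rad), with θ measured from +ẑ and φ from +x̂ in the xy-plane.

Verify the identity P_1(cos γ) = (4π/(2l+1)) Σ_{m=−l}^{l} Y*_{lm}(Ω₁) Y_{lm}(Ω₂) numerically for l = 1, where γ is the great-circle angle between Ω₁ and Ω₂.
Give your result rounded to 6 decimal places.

-0.903653

Expand P_1 via completeness: Σ_{m} conj(Y_{1,m}) at Ω₁ times Y_{1,m} at Ω₂ —
  [-1]  conj(Y_{1,-1})(Ω₁) = -0.107369+0.030653i ; Y_{1,-1}(Ω₂) = -0.043592+0.034494i ; Δ = +0.003623-0.005040i
  [+0]  conj(Y_{1,0})(Ω₁) = -0.462382-0.000000i ; Y_{1,0}(Ω₂) = +0.482237+0.000000i ; Δ = -0.222978-0.000000i
  [+1]  conj(Y_{1,1})(Ω₁) = +0.107369+0.030653i ; Y_{1,1}(Ω₂) = +0.043592+0.034494i ; Δ = +0.003623+0.005040i
Total Σ_m = -0.215731+0.000000i. Multiply by 4.188790: -0.903653+0.000000i. P_1(cos γ) = -0.903653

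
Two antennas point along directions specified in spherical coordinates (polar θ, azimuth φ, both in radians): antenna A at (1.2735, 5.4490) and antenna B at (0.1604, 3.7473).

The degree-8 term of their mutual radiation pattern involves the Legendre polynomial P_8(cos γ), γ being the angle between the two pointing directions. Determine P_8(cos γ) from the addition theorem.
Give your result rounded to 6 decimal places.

-0.190003

Summing Y*_{l m}(θ₁,φ₁)·Y_{l m}(θ₂,φ₂) over m ∈ [−8, 8]; prefactor 4π/(2·8+1) = 0.739198:
  m=-8: (0.332934, -0.136970) × (0.000000, 0.000000) = (0.000000, 0.000000)  (running Σ = (0.000000, 0.000000))
  m=-7: (0.398435, 0.189471) × (0.000002, -0.000005) = (0.000002, -0.000001)  (running Σ = (0.000002, -0.000001))
  m=-6: (0.023832, 0.079076) × (-0.000075, 0.000040) = (-0.000005, -0.000005)  (running Σ = (-0.000003, -0.000006))
  m=-5: (0.168028, -0.279387) × (0.000963, 0.000109) = (0.000192, -0.000251)  (running Σ = (0.000189, -0.000257))
  m=-4: (0.208702, -0.041253) × (-0.006194, -0.005419) = (-0.001516, -0.000875)  (running Σ = (-0.001327, -0.001132))
  m=-3: (-0.189586, -0.140871) × (0.012591, 0.050076) = (0.004667, -0.011267)  (running Σ = (0.003340, -0.012400))
  m=-2: (-0.024967, -0.255065) × (0.080137, -0.213302) = (-0.056407, -0.015115)  (running Σ = (-0.053066, -0.027514))
  m=-1: (-0.128852, 0.142081) × (-0.512323, 0.354808) = (0.015602, -0.118509)  (running Σ = (-0.037464, -0.146023))
  m=0: (-0.266551, -0.000000) × (0.683214, 0.000000) = (-0.182111, -0.000000)  (running Σ = (-0.219575, -0.146023))
  m=1: (0.128852, 0.142081) × (0.512323, 0.354808) = (0.015602, 0.118509)  (running Σ = (-0.203973, -0.027514))
  m=2: (-0.024967, 0.255065) × (0.080137, 0.213302) = (-0.056407, 0.015115)  (running Σ = (-0.260379, -0.012400))
  m=3: (0.189586, -0.140871) × (-0.012591, 0.050076) = (0.004667, 0.011267)  (running Σ = (-0.255712, -0.001132))
  m=4: (0.208702, 0.041253) × (-0.006194, 0.005419) = (-0.001516, 0.000875)  (running Σ = (-0.257228, -0.000257))
  m=5: (-0.168028, -0.279387) × (-0.000963, 0.000109) = (0.000192, 0.000251)  (running Σ = (-0.257036, -0.000006))
  m=6: (0.023832, -0.079076) × (-0.000075, -0.000040) = (-0.000005, 0.000005)  (running Σ = (-0.257041, -0.000001))
  m=7: (-0.398435, 0.189471) × (-0.000002, -0.000005) = (0.000002, 0.000001)  (running Σ = (-0.257039, 0.000000))
  m=8: (0.332934, 0.136970) × (0.000000, -0.000000) = (0.000000, -0.000000)  (running Σ = (-0.257039, -0.000000))
Total Σ_m = (-0.257039, -0.000000). Multiply by 0.739198: (-0.190003, -0.000000). P_8(cos γ) = -0.190003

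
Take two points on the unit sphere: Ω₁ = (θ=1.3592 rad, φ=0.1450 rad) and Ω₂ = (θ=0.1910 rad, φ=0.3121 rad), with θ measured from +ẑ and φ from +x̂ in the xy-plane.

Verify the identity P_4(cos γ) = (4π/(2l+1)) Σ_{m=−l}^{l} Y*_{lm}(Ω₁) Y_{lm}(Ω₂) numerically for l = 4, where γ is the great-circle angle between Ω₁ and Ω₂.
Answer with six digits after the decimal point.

Expand P_4 via completeness: Σ_{m} conj(Y_{4,m}) at Ω₁ times Y_{4,m} at Ω₂ —
  [-4]  conj(Y_{4,-4})(Ω₁) = 0.33823 + 0.22160j ; Y_{4,-4}(Ω₂) = 0.00018 - 0.00055j ; Δ = 0.00018 - 0.00014j
  [-3]  conj(Y_{4,-3})(Ω₁) = 0.22280 + 0.10353j ; Y_{4,-3}(Ω₂) = 0.00498 - 0.00677j ; Δ = 0.00181 - 0.00099j
  [-2]  conj(Y_{4,-2})(Ω₁) = -0.21181 - 0.06321j ; Y_{4,-2}(Ω₂) = 0.05623 - 0.04050j ; Δ = -0.01447 + 0.00502j
  [-1]  conj(Y_{4,-1})(Ω₁) = -0.25869 - 0.03778j ; Y_{4,-1}(Ω₂) = 0.31450 - 0.10147j ; Δ = -0.08519 + 0.01437j
  [+0]  conj(Y_{4,0})(Ω₁) = 0.18458 + 0.00000j ; Y_{4,0}(Ω₂) = 0.69859 + 0.00000j ; Δ = 0.12895 + 0.00000j
  [+1]  conj(Y_{4,1})(Ω₁) = 0.25869 - 0.03778j ; Y_{4,1}(Ω₂) = -0.31450 - 0.10147j ; Δ = -0.08519 - 0.01437j
  [+2]  conj(Y_{4,2})(Ω₁) = -0.21181 + 0.06321j ; Y_{4,2}(Ω₂) = 0.05623 + 0.04050j ; Δ = -0.01447 - 0.00502j
  [+3]  conj(Y_{4,3})(Ω₁) = -0.22280 + 0.10353j ; Y_{4,3}(Ω₂) = -0.00498 - 0.00677j ; Δ = 0.00181 + 0.00099j
  [+4]  conj(Y_{4,4})(Ω₁) = 0.33823 - 0.22160j ; Y_{4,4}(Ω₂) = 0.00018 + 0.00055j ; Δ = 0.00018 + 0.00014j
Total Σ_m = -0.06639 + 0.00000j. Multiply by 1.396263: -0.09270 + 0.00000j. P_4(cos γ) = -0.092696

-0.092696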